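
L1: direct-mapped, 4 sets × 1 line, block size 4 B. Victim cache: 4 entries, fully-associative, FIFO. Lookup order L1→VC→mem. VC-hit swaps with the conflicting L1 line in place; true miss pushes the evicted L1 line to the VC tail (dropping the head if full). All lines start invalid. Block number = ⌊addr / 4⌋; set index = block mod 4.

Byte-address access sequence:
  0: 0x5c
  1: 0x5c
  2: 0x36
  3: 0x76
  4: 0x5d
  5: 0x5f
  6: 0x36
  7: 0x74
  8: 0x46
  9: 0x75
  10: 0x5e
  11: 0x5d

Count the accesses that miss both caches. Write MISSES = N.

  [0] addr=0x5c blk=23 s=3: MISS | VC []
  [1] addr=0x5c blk=23 s=3: L1-HIT | VC []
  [2] addr=0x36 blk=13 s=1: MISS | VC []
  [3] addr=0x76 blk=29 s=1: MISS | VC [13]
  [4] addr=0x5d blk=23 s=3: L1-HIT | VC [13]
  [5] addr=0x5f blk=23 s=3: L1-HIT | VC [13]
  [6] addr=0x36 blk=13 s=1: VC-HIT | VC [29]
  [7] addr=0x74 blk=29 s=1: VC-HIT | VC [13]
  [8] addr=0x46 blk=17 s=1: MISS | VC [13, 29]
  [9] addr=0x75 blk=29 s=1: VC-HIT | VC [13, 17]
  [10] addr=0x5e blk=23 s=3: L1-HIT | VC [13, 17]
  [11] addr=0x5d blk=23 s=3: L1-HIT | VC [13, 17]

MISSES = 4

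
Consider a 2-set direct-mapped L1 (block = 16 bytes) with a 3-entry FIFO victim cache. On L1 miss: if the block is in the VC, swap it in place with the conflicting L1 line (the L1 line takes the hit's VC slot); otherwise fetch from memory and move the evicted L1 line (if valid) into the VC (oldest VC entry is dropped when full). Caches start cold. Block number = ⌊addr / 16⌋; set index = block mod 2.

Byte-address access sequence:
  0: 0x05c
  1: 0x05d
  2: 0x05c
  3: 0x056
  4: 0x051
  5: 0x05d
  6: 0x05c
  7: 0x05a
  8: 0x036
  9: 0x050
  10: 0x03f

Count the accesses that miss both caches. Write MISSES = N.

MISSES = 2

#0 0x5c→b5/s1 MISS; vc=[]
#1 0x5d→b5/s1 L1-HIT; vc=[]
#2 0x5c→b5/s1 L1-HIT; vc=[]
#3 0x56→b5/s1 L1-HIT; vc=[]
#4 0x51→b5/s1 L1-HIT; vc=[]
#5 0x5d→b5/s1 L1-HIT; vc=[]
#6 0x5c→b5/s1 L1-HIT; vc=[]
#7 0x5a→b5/s1 L1-HIT; vc=[]
#8 0x36→b3/s1 MISS; vc=[5]
#9 0x50→b5/s1 VC-HIT; vc=[3]
#10 0x3f→b3/s1 VC-HIT; vc=[5]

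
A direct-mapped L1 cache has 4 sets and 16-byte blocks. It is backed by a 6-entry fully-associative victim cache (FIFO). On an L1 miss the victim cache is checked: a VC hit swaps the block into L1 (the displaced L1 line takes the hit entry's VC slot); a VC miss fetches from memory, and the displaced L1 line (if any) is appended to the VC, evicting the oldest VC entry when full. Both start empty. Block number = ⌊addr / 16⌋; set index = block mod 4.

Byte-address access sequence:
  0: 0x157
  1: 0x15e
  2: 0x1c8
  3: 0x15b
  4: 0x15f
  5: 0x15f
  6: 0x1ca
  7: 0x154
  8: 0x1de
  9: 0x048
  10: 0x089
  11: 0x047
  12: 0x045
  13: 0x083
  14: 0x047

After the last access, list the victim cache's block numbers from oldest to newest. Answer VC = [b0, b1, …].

0: 0x157 (blk 21, set 1) → MISS  vc=[]
1: 0x15e (blk 21, set 1) → L1-HIT  vc=[]
2: 0x1c8 (blk 28, set 0) → MISS  vc=[]
3: 0x15b (blk 21, set 1) → L1-HIT  vc=[]
4: 0x15f (blk 21, set 1) → L1-HIT  vc=[]
5: 0x15f (blk 21, set 1) → L1-HIT  vc=[]
6: 0x1ca (blk 28, set 0) → L1-HIT  vc=[]
7: 0x154 (blk 21, set 1) → L1-HIT  vc=[]
8: 0x1de (blk 29, set 1) → MISS  vc=[21]
9: 0x48 (blk 4, set 0) → MISS  vc=[21, 28]
10: 0x89 (blk 8, set 0) → MISS  vc=[21, 28, 4]
11: 0x47 (blk 4, set 0) → VC-HIT  vc=[21, 28, 8]
12: 0x45 (blk 4, set 0) → L1-HIT  vc=[21, 28, 8]
13: 0x83 (blk 8, set 0) → VC-HIT  vc=[21, 28, 4]
14: 0x47 (blk 4, set 0) → VC-HIT  vc=[21, 28, 8]

VC = [21, 28, 8]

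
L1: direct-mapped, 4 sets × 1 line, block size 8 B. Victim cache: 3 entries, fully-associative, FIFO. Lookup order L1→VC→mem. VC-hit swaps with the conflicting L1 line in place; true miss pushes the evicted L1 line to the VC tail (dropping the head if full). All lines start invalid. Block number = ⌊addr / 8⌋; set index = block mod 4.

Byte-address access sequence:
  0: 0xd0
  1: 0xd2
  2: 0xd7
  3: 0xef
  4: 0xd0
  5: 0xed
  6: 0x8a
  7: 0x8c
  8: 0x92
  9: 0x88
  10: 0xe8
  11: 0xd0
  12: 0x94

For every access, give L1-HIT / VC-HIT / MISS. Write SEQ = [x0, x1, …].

SEQ = [MISS, L1-HIT, L1-HIT, MISS, L1-HIT, L1-HIT, MISS, L1-HIT, MISS, L1-HIT, VC-HIT, VC-HIT, VC-HIT]

  [0] addr=0xd0 blk=26 s=2: MISS | VC []
  [1] addr=0xd2 blk=26 s=2: L1-HIT | VC []
  [2] addr=0xd7 blk=26 s=2: L1-HIT | VC []
  [3] addr=0xef blk=29 s=1: MISS | VC []
  [4] addr=0xd0 blk=26 s=2: L1-HIT | VC []
  [5] addr=0xed blk=29 s=1: L1-HIT | VC []
  [6] addr=0x8a blk=17 s=1: MISS | VC [29]
  [7] addr=0x8c blk=17 s=1: L1-HIT | VC [29]
  [8] addr=0x92 blk=18 s=2: MISS | VC [29, 26]
  [9] addr=0x88 blk=17 s=1: L1-HIT | VC [29, 26]
  [10] addr=0xe8 blk=29 s=1: VC-HIT | VC [17, 26]
  [11] addr=0xd0 blk=26 s=2: VC-HIT | VC [17, 18]
  [12] addr=0x94 blk=18 s=2: VC-HIT | VC [17, 26]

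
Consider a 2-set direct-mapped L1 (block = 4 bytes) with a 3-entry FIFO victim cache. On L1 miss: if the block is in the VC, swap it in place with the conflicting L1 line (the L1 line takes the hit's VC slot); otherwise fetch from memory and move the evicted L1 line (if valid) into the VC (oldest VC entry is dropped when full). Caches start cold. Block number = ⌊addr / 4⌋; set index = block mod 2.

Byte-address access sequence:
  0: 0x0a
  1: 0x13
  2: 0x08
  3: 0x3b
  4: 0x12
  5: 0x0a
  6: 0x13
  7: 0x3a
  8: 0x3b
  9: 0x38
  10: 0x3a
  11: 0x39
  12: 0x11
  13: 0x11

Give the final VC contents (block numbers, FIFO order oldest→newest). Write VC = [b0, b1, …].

VC = [14, 2]

0: 0xa (blk 2, set 0) → MISS  vc=[]
1: 0x13 (blk 4, set 0) → MISS  vc=[2]
2: 0x8 (blk 2, set 0) → VC-HIT  vc=[4]
3: 0x3b (blk 14, set 0) → MISS  vc=[4, 2]
4: 0x12 (blk 4, set 0) → VC-HIT  vc=[14, 2]
5: 0xa (blk 2, set 0) → VC-HIT  vc=[14, 4]
6: 0x13 (blk 4, set 0) → VC-HIT  vc=[14, 2]
7: 0x3a (blk 14, set 0) → VC-HIT  vc=[4, 2]
8: 0x3b (blk 14, set 0) → L1-HIT  vc=[4, 2]
9: 0x38 (blk 14, set 0) → L1-HIT  vc=[4, 2]
10: 0x3a (blk 14, set 0) → L1-HIT  vc=[4, 2]
11: 0x39 (blk 14, set 0) → L1-HIT  vc=[4, 2]
12: 0x11 (blk 4, set 0) → VC-HIT  vc=[14, 2]
13: 0x11 (blk 4, set 0) → L1-HIT  vc=[14, 2]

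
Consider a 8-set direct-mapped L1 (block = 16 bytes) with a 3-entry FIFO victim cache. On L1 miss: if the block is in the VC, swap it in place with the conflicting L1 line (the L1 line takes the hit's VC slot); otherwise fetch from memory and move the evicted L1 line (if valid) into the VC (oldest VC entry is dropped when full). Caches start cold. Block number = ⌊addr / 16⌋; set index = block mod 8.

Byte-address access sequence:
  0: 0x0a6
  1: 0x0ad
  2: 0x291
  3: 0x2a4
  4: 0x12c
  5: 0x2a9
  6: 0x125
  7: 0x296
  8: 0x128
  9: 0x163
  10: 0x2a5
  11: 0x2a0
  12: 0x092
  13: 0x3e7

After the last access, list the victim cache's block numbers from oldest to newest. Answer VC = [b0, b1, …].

VC = [18, 41, 22]

0: 0xa6 (blk 10, set 2) → MISS  vc=[]
1: 0xad (blk 10, set 2) → L1-HIT  vc=[]
2: 0x291 (blk 41, set 1) → MISS  vc=[]
3: 0x2a4 (blk 42, set 2) → MISS  vc=[10]
4: 0x12c (blk 18, set 2) → MISS  vc=[10, 42]
5: 0x2a9 (blk 42, set 2) → VC-HIT  vc=[10, 18]
6: 0x125 (blk 18, set 2) → VC-HIT  vc=[10, 42]
7: 0x296 (blk 41, set 1) → L1-HIT  vc=[10, 42]
8: 0x128 (blk 18, set 2) → L1-HIT  vc=[10, 42]
9: 0x163 (blk 22, set 6) → MISS  vc=[10, 42]
10: 0x2a5 (blk 42, set 2) → VC-HIT  vc=[10, 18]
11: 0x2a0 (blk 42, set 2) → L1-HIT  vc=[10, 18]
12: 0x92 (blk 9, set 1) → MISS  vc=[10, 18, 41]
13: 0x3e7 (blk 62, set 6) → MISS  vc=[18, 41, 22]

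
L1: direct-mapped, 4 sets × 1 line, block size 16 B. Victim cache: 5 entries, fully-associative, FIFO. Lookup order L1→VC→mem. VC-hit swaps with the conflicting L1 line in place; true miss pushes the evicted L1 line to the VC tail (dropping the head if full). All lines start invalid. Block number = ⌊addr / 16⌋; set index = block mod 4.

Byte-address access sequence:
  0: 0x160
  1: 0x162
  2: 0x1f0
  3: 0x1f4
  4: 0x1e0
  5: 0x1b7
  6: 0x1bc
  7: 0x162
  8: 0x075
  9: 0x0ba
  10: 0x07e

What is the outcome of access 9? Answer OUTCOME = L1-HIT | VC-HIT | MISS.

  [0] addr=0x160 blk=22 s=2: MISS | VC []
  [1] addr=0x162 blk=22 s=2: L1-HIT | VC []
  [2] addr=0x1f0 blk=31 s=3: MISS | VC []
  [3] addr=0x1f4 blk=31 s=3: L1-HIT | VC []
  [4] addr=0x1e0 blk=30 s=2: MISS | VC [22]
  [5] addr=0x1b7 blk=27 s=3: MISS | VC [22, 31]
  [6] addr=0x1bc blk=27 s=3: L1-HIT | VC [22, 31]
  [7] addr=0x162 blk=22 s=2: VC-HIT | VC [30, 31]
  [8] addr=0x75 blk=7 s=3: MISS | VC [30, 31, 27]
  [9] addr=0xba blk=11 s=3: MISS | VC [30, 31, 27, 7]
  [10] addr=0x7e blk=7 s=3: VC-HIT | VC [30, 31, 27, 11]

OUTCOME = MISS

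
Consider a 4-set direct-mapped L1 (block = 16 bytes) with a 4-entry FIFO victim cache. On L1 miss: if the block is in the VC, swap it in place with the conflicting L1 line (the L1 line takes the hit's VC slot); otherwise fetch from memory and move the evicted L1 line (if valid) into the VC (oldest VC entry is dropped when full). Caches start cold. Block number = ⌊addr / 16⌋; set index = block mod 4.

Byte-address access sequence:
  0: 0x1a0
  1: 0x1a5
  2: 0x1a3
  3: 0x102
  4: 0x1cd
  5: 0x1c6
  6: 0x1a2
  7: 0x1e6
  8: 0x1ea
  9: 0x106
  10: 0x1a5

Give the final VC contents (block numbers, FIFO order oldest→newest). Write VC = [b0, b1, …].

  [0] addr=0x1a0 blk=26 s=2: MISS | VC []
  [1] addr=0x1a5 blk=26 s=2: L1-HIT | VC []
  [2] addr=0x1a3 blk=26 s=2: L1-HIT | VC []
  [3] addr=0x102 blk=16 s=0: MISS | VC []
  [4] addr=0x1cd blk=28 s=0: MISS | VC [16]
  [5] addr=0x1c6 blk=28 s=0: L1-HIT | VC [16]
  [6] addr=0x1a2 blk=26 s=2: L1-HIT | VC [16]
  [7] addr=0x1e6 blk=30 s=2: MISS | VC [16, 26]
  [8] addr=0x1ea blk=30 s=2: L1-HIT | VC [16, 26]
  [9] addr=0x106 blk=16 s=0: VC-HIT | VC [28, 26]
  [10] addr=0x1a5 blk=26 s=2: VC-HIT | VC [28, 30]

VC = [28, 30]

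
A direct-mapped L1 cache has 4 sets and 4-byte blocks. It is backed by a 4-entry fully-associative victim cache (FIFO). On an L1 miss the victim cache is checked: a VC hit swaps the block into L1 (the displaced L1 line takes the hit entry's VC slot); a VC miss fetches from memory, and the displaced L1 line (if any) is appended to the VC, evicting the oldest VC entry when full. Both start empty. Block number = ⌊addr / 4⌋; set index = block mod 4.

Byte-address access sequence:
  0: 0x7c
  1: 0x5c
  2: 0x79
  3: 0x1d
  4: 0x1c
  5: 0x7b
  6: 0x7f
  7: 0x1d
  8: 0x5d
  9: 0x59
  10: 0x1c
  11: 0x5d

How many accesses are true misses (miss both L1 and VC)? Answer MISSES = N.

MISSES = 5

0: 0x7c (blk 31, set 3) → MISS  vc=[]
1: 0x5c (blk 23, set 3) → MISS  vc=[31]
2: 0x79 (blk 30, set 2) → MISS  vc=[31]
3: 0x1d (blk 7, set 3) → MISS  vc=[31, 23]
4: 0x1c (blk 7, set 3) → L1-HIT  vc=[31, 23]
5: 0x7b (blk 30, set 2) → L1-HIT  vc=[31, 23]
6: 0x7f (blk 31, set 3) → VC-HIT  vc=[7, 23]
7: 0x1d (blk 7, set 3) → VC-HIT  vc=[31, 23]
8: 0x5d (blk 23, set 3) → VC-HIT  vc=[31, 7]
9: 0x59 (blk 22, set 2) → MISS  vc=[31, 7, 30]
10: 0x1c (blk 7, set 3) → VC-HIT  vc=[31, 23, 30]
11: 0x5d (blk 23, set 3) → VC-HIT  vc=[31, 7, 30]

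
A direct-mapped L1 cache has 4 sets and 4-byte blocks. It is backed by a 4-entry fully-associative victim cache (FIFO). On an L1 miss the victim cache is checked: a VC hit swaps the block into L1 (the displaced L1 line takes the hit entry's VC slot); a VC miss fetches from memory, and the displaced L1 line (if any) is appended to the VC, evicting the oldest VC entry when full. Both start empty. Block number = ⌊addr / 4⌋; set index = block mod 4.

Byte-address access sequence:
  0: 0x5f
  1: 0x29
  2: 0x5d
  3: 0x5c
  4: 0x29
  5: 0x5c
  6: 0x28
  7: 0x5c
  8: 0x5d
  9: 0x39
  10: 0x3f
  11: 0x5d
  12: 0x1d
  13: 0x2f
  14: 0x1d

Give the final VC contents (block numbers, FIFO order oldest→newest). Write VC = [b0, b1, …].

VC = [10, 15, 23, 11]

#0 0x5f→b23/s3 MISS; vc=[]
#1 0x29→b10/s2 MISS; vc=[]
#2 0x5d→b23/s3 L1-HIT; vc=[]
#3 0x5c→b23/s3 L1-HIT; vc=[]
#4 0x29→b10/s2 L1-HIT; vc=[]
#5 0x5c→b23/s3 L1-HIT; vc=[]
#6 0x28→b10/s2 L1-HIT; vc=[]
#7 0x5c→b23/s3 L1-HIT; vc=[]
#8 0x5d→b23/s3 L1-HIT; vc=[]
#9 0x39→b14/s2 MISS; vc=[10]
#10 0x3f→b15/s3 MISS; vc=[10,23]
#11 0x5d→b23/s3 VC-HIT; vc=[10,15]
#12 0x1d→b7/s3 MISS; vc=[10,15,23]
#13 0x2f→b11/s3 MISS; vc=[10,15,23,7]
#14 0x1d→b7/s3 VC-HIT; vc=[10,15,23,11]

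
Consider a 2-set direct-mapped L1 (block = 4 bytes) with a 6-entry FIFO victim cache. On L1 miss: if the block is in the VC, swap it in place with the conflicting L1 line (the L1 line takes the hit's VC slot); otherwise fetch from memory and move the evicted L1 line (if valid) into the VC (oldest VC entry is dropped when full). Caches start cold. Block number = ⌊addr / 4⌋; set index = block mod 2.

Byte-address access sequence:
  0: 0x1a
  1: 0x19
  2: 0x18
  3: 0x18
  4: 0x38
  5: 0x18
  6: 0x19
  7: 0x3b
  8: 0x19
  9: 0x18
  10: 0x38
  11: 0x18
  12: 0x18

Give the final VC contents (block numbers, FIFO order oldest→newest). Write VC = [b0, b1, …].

VC = [14]

  [0] addr=0x1a blk=6 s=0: MISS | VC []
  [1] addr=0x19 blk=6 s=0: L1-HIT | VC []
  [2] addr=0x18 blk=6 s=0: L1-HIT | VC []
  [3] addr=0x18 blk=6 s=0: L1-HIT | VC []
  [4] addr=0x38 blk=14 s=0: MISS | VC [6]
  [5] addr=0x18 blk=6 s=0: VC-HIT | VC [14]
  [6] addr=0x19 blk=6 s=0: L1-HIT | VC [14]
  [7] addr=0x3b blk=14 s=0: VC-HIT | VC [6]
  [8] addr=0x19 blk=6 s=0: VC-HIT | VC [14]
  [9] addr=0x18 blk=6 s=0: L1-HIT | VC [14]
  [10] addr=0x38 blk=14 s=0: VC-HIT | VC [6]
  [11] addr=0x18 blk=6 s=0: VC-HIT | VC [14]
  [12] addr=0x18 blk=6 s=0: L1-HIT | VC [14]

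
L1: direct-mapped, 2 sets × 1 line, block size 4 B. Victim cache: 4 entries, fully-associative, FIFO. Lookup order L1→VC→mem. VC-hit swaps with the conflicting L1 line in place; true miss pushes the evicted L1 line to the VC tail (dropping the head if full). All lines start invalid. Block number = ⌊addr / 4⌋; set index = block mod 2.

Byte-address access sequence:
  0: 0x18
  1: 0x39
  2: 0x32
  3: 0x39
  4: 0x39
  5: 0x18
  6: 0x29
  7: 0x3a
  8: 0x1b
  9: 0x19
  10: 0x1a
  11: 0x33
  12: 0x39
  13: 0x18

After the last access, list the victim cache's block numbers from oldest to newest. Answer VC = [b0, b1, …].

#0 0x18→b6/s0 MISS; vc=[]
#1 0x39→b14/s0 MISS; vc=[6]
#2 0x32→b12/s0 MISS; vc=[6,14]
#3 0x39→b14/s0 VC-HIT; vc=[6,12]
#4 0x39→b14/s0 L1-HIT; vc=[6,12]
#5 0x18→b6/s0 VC-HIT; vc=[14,12]
#6 0x29→b10/s0 MISS; vc=[14,12,6]
#7 0x3a→b14/s0 VC-HIT; vc=[10,12,6]
#8 0x1b→b6/s0 VC-HIT; vc=[10,12,14]
#9 0x19→b6/s0 L1-HIT; vc=[10,12,14]
#10 0x1a→b6/s0 L1-HIT; vc=[10,12,14]
#11 0x33→b12/s0 VC-HIT; vc=[10,6,14]
#12 0x39→b14/s0 VC-HIT; vc=[10,6,12]
#13 0x18→b6/s0 VC-HIT; vc=[10,14,12]

VC = [10, 14, 12]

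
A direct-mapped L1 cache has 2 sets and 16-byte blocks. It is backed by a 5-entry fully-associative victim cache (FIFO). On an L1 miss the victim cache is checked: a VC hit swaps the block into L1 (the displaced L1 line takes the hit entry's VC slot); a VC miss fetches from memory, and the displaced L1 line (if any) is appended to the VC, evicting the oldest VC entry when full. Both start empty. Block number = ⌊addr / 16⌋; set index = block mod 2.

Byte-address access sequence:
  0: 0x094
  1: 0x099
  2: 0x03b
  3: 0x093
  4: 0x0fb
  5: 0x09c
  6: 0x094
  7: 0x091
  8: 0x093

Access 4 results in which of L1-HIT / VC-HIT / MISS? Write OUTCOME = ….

OUTCOME = MISS

#0 0x94→b9/s1 MISS; vc=[]
#1 0x99→b9/s1 L1-HIT; vc=[]
#2 0x3b→b3/s1 MISS; vc=[9]
#3 0x93→b9/s1 VC-HIT; vc=[3]
#4 0xfb→b15/s1 MISS; vc=[3,9]
#5 0x9c→b9/s1 VC-HIT; vc=[3,15]
#6 0x94→b9/s1 L1-HIT; vc=[3,15]
#7 0x91→b9/s1 L1-HIT; vc=[3,15]
#8 0x93→b9/s1 L1-HIT; vc=[3,15]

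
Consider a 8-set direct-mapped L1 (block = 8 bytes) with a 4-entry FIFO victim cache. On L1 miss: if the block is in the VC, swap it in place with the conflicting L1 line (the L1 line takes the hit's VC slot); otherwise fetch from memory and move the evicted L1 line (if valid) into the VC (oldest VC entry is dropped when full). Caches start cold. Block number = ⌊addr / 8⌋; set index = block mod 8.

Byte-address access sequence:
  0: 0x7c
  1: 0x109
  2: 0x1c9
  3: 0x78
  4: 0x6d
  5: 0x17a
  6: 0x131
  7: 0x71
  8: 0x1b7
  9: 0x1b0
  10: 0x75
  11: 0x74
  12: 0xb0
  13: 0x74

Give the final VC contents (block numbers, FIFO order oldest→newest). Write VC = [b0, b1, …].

0: 0x7c (blk 15, set 7) → MISS  vc=[]
1: 0x109 (blk 33, set 1) → MISS  vc=[]
2: 0x1c9 (blk 57, set 1) → MISS  vc=[33]
3: 0x78 (blk 15, set 7) → L1-HIT  vc=[33]
4: 0x6d (blk 13, set 5) → MISS  vc=[33]
5: 0x17a (blk 47, set 7) → MISS  vc=[33, 15]
6: 0x131 (blk 38, set 6) → MISS  vc=[33, 15]
7: 0x71 (blk 14, set 6) → MISS  vc=[33, 15, 38]
8: 0x1b7 (blk 54, set 6) → MISS  vc=[33, 15, 38, 14]
9: 0x1b0 (blk 54, set 6) → L1-HIT  vc=[33, 15, 38, 14]
10: 0x75 (blk 14, set 6) → VC-HIT  vc=[33, 15, 38, 54]
11: 0x74 (blk 14, set 6) → L1-HIT  vc=[33, 15, 38, 54]
12: 0xb0 (blk 22, set 6) → MISS  vc=[15, 38, 54, 14]
13: 0x74 (blk 14, set 6) → VC-HIT  vc=[15, 38, 54, 22]

VC = [15, 38, 54, 22]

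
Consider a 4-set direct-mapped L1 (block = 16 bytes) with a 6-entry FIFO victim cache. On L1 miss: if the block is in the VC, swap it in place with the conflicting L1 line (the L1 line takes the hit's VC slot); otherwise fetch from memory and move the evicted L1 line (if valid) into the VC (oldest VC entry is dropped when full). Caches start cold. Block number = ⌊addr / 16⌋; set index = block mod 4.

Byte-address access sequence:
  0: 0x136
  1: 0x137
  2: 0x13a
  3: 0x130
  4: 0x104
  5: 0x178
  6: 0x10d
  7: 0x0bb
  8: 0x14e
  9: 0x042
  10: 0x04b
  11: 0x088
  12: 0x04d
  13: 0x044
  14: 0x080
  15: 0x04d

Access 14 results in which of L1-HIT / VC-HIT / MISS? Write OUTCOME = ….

OUTCOME = VC-HIT

0: 0x136 (blk 19, set 3) → MISS  vc=[]
1: 0x137 (blk 19, set 3) → L1-HIT  vc=[]
2: 0x13a (blk 19, set 3) → L1-HIT  vc=[]
3: 0x130 (blk 19, set 3) → L1-HIT  vc=[]
4: 0x104 (blk 16, set 0) → MISS  vc=[]
5: 0x178 (blk 23, set 3) → MISS  vc=[19]
6: 0x10d (blk 16, set 0) → L1-HIT  vc=[19]
7: 0xbb (blk 11, set 3) → MISS  vc=[19, 23]
8: 0x14e (blk 20, set 0) → MISS  vc=[19, 23, 16]
9: 0x42 (blk 4, set 0) → MISS  vc=[19, 23, 16, 20]
10: 0x4b (blk 4, set 0) → L1-HIT  vc=[19, 23, 16, 20]
11: 0x88 (blk 8, set 0) → MISS  vc=[19, 23, 16, 20, 4]
12: 0x4d (blk 4, set 0) → VC-HIT  vc=[19, 23, 16, 20, 8]
13: 0x44 (blk 4, set 0) → L1-HIT  vc=[19, 23, 16, 20, 8]
14: 0x80 (blk 8, set 0) → VC-HIT  vc=[19, 23, 16, 20, 4]
15: 0x4d (blk 4, set 0) → VC-HIT  vc=[19, 23, 16, 20, 8]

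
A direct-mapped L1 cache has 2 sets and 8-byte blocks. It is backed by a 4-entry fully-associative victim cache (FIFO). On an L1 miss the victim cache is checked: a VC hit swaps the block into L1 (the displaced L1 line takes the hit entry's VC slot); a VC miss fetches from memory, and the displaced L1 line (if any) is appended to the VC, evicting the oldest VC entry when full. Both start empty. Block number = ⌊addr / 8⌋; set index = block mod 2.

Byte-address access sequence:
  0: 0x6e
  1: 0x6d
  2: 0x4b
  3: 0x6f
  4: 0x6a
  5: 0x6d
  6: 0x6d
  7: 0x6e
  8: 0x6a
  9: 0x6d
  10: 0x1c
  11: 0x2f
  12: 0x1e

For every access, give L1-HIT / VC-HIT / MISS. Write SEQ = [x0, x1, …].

0: 0x6e (blk 13, set 1) → MISS  vc=[]
1: 0x6d (blk 13, set 1) → L1-HIT  vc=[]
2: 0x4b (blk 9, set 1) → MISS  vc=[13]
3: 0x6f (blk 13, set 1) → VC-HIT  vc=[9]
4: 0x6a (blk 13, set 1) → L1-HIT  vc=[9]
5: 0x6d (blk 13, set 1) → L1-HIT  vc=[9]
6: 0x6d (blk 13, set 1) → L1-HIT  vc=[9]
7: 0x6e (blk 13, set 1) → L1-HIT  vc=[9]
8: 0x6a (blk 13, set 1) → L1-HIT  vc=[9]
9: 0x6d (blk 13, set 1) → L1-HIT  vc=[9]
10: 0x1c (blk 3, set 1) → MISS  vc=[9, 13]
11: 0x2f (blk 5, set 1) → MISS  vc=[9, 13, 3]
12: 0x1e (blk 3, set 1) → VC-HIT  vc=[9, 13, 5]

SEQ = [MISS, L1-HIT, MISS, VC-HIT, L1-HIT, L1-HIT, L1-HIT, L1-HIT, L1-HIT, L1-HIT, MISS, MISS, VC-HIT]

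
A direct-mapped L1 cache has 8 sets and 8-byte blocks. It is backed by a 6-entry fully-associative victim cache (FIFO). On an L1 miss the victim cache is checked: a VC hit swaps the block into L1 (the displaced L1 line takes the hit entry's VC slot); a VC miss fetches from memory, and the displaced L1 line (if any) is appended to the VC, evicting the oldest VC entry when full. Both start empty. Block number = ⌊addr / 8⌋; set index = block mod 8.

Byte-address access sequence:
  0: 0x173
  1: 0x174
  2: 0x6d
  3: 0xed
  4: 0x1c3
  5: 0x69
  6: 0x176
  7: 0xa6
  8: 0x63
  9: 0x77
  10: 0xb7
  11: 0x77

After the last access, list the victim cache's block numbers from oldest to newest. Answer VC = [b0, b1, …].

#0 0x173→b46/s6 MISS; vc=[]
#1 0x174→b46/s6 L1-HIT; vc=[]
#2 0x6d→b13/s5 MISS; vc=[]
#3 0xed→b29/s5 MISS; vc=[13]
#4 0x1c3→b56/s0 MISS; vc=[13]
#5 0x69→b13/s5 VC-HIT; vc=[29]
#6 0x176→b46/s6 L1-HIT; vc=[29]
#7 0xa6→b20/s4 MISS; vc=[29]
#8 0x63→b12/s4 MISS; vc=[29,20]
#9 0x77→b14/s6 MISS; vc=[29,20,46]
#10 0xb7→b22/s6 MISS; vc=[29,20,46,14]
#11 0x77→b14/s6 VC-HIT; vc=[29,20,46,22]

VC = [29, 20, 46, 22]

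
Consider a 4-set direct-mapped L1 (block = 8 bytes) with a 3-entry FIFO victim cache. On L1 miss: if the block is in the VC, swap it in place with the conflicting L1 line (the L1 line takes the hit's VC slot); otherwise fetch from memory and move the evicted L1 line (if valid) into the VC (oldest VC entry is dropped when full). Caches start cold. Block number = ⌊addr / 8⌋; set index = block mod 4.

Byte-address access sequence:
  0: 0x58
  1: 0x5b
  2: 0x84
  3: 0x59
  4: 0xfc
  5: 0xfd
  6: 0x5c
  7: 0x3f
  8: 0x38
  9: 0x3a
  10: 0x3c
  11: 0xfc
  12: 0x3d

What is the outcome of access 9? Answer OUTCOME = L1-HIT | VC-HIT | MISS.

#0 0x58→b11/s3 MISS; vc=[]
#1 0x5b→b11/s3 L1-HIT; vc=[]
#2 0x84→b16/s0 MISS; vc=[]
#3 0x59→b11/s3 L1-HIT; vc=[]
#4 0xfc→b31/s3 MISS; vc=[11]
#5 0xfd→b31/s3 L1-HIT; vc=[11]
#6 0x5c→b11/s3 VC-HIT; vc=[31]
#7 0x3f→b7/s3 MISS; vc=[31,11]
#8 0x38→b7/s3 L1-HIT; vc=[31,11]
#9 0x3a→b7/s3 L1-HIT; vc=[31,11]
#10 0x3c→b7/s3 L1-HIT; vc=[31,11]
#11 0xfc→b31/s3 VC-HIT; vc=[7,11]
#12 0x3d→b7/s3 VC-HIT; vc=[31,11]

OUTCOME = L1-HIT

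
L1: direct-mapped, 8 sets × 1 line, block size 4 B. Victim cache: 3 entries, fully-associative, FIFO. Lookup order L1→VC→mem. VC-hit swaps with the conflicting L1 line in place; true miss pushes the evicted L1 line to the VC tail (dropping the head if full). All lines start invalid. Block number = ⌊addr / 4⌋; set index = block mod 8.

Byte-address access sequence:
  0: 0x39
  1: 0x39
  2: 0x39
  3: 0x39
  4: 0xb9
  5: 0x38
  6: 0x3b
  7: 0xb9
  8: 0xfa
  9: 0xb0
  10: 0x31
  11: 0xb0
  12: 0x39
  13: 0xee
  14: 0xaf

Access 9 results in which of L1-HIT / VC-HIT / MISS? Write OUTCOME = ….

0: 0x39 (blk 14, set 6) → MISS  vc=[]
1: 0x39 (blk 14, set 6) → L1-HIT  vc=[]
2: 0x39 (blk 14, set 6) → L1-HIT  vc=[]
3: 0x39 (blk 14, set 6) → L1-HIT  vc=[]
4: 0xb9 (blk 46, set 6) → MISS  vc=[14]
5: 0x38 (blk 14, set 6) → VC-HIT  vc=[46]
6: 0x3b (blk 14, set 6) → L1-HIT  vc=[46]
7: 0xb9 (blk 46, set 6) → VC-HIT  vc=[14]
8: 0xfa (blk 62, set 6) → MISS  vc=[14, 46]
9: 0xb0 (blk 44, set 4) → MISS  vc=[14, 46]
10: 0x31 (blk 12, set 4) → MISS  vc=[14, 46, 44]
11: 0xb0 (blk 44, set 4) → VC-HIT  vc=[14, 46, 12]
12: 0x39 (blk 14, set 6) → VC-HIT  vc=[62, 46, 12]
13: 0xee (blk 59, set 3) → MISS  vc=[62, 46, 12]
14: 0xaf (blk 43, set 3) → MISS  vc=[46, 12, 59]

OUTCOME = MISS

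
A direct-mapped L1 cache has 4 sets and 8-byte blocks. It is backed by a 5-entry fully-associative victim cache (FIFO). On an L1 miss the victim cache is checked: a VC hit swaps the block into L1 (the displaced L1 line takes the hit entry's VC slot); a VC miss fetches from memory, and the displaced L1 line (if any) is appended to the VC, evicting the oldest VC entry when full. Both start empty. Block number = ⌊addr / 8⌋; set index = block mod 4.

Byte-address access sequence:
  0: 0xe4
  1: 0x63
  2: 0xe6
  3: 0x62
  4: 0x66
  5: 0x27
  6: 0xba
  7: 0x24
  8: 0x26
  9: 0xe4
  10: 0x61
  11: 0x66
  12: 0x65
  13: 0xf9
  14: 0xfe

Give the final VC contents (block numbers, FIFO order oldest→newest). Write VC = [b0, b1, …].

VC = [4, 28, 23]

0: 0xe4 (blk 28, set 0) → MISS  vc=[]
1: 0x63 (blk 12, set 0) → MISS  vc=[28]
2: 0xe6 (blk 28, set 0) → VC-HIT  vc=[12]
3: 0x62 (blk 12, set 0) → VC-HIT  vc=[28]
4: 0x66 (blk 12, set 0) → L1-HIT  vc=[28]
5: 0x27 (blk 4, set 0) → MISS  vc=[28, 12]
6: 0xba (blk 23, set 3) → MISS  vc=[28, 12]
7: 0x24 (blk 4, set 0) → L1-HIT  vc=[28, 12]
8: 0x26 (blk 4, set 0) → L1-HIT  vc=[28, 12]
9: 0xe4 (blk 28, set 0) → VC-HIT  vc=[4, 12]
10: 0x61 (blk 12, set 0) → VC-HIT  vc=[4, 28]
11: 0x66 (blk 12, set 0) → L1-HIT  vc=[4, 28]
12: 0x65 (blk 12, set 0) → L1-HIT  vc=[4, 28]
13: 0xf9 (blk 31, set 3) → MISS  vc=[4, 28, 23]
14: 0xfe (blk 31, set 3) → L1-HIT  vc=[4, 28, 23]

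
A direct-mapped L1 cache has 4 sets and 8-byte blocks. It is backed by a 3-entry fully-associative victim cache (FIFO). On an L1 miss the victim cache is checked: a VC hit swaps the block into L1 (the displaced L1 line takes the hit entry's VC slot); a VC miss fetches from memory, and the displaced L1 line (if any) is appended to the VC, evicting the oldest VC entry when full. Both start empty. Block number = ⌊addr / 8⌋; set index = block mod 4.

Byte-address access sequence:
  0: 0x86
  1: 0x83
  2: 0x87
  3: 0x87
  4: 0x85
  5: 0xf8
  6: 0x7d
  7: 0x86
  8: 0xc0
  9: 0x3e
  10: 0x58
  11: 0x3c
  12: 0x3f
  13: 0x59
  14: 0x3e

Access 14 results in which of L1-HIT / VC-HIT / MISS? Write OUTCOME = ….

#0 0x86→b16/s0 MISS; vc=[]
#1 0x83→b16/s0 L1-HIT; vc=[]
#2 0x87→b16/s0 L1-HIT; vc=[]
#3 0x87→b16/s0 L1-HIT; vc=[]
#4 0x85→b16/s0 L1-HIT; vc=[]
#5 0xf8→b31/s3 MISS; vc=[]
#6 0x7d→b15/s3 MISS; vc=[31]
#7 0x86→b16/s0 L1-HIT; vc=[31]
#8 0xc0→b24/s0 MISS; vc=[31,16]
#9 0x3e→b7/s3 MISS; vc=[31,16,15]
#10 0x58→b11/s3 MISS; vc=[16,15,7]
#11 0x3c→b7/s3 VC-HIT; vc=[16,15,11]
#12 0x3f→b7/s3 L1-HIT; vc=[16,15,11]
#13 0x59→b11/s3 VC-HIT; vc=[16,15,7]
#14 0x3e→b7/s3 VC-HIT; vc=[16,15,11]

OUTCOME = VC-HIT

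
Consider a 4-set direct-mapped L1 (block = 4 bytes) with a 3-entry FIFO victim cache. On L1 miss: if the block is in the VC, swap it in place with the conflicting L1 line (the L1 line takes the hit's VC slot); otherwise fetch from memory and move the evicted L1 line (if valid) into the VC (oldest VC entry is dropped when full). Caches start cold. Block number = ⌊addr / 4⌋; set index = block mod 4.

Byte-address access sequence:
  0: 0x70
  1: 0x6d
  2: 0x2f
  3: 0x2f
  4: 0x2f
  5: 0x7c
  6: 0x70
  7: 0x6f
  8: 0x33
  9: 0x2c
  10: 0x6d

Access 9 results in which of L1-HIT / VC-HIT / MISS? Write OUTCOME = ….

OUTCOME = VC-HIT

  [0] addr=0x70 blk=28 s=0: MISS | VC []
  [1] addr=0x6d blk=27 s=3: MISS | VC []
  [2] addr=0x2f blk=11 s=3: MISS | VC [27]
  [3] addr=0x2f blk=11 s=3: L1-HIT | VC [27]
  [4] addr=0x2f blk=11 s=3: L1-HIT | VC [27]
  [5] addr=0x7c blk=31 s=3: MISS | VC [27, 11]
  [6] addr=0x70 blk=28 s=0: L1-HIT | VC [27, 11]
  [7] addr=0x6f blk=27 s=3: VC-HIT | VC [31, 11]
  [8] addr=0x33 blk=12 s=0: MISS | VC [31, 11, 28]
  [9] addr=0x2c blk=11 s=3: VC-HIT | VC [31, 27, 28]
  [10] addr=0x6d blk=27 s=3: VC-HIT | VC [31, 11, 28]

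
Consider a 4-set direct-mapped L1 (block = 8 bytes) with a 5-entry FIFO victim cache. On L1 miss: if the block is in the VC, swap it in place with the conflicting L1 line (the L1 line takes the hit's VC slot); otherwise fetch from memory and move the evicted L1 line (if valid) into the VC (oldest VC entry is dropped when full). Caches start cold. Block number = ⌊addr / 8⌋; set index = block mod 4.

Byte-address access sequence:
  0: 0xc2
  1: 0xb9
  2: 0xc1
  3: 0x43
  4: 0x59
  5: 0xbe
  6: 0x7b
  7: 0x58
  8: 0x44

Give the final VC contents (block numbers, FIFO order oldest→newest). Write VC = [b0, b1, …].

VC = [24, 15, 23]

  [0] addr=0xc2 blk=24 s=0: MISS | VC []
  [1] addr=0xb9 blk=23 s=3: MISS | VC []
  [2] addr=0xc1 blk=24 s=0: L1-HIT | VC []
  [3] addr=0x43 blk=8 s=0: MISS | VC [24]
  [4] addr=0x59 blk=11 s=3: MISS | VC [24, 23]
  [5] addr=0xbe blk=23 s=3: VC-HIT | VC [24, 11]
  [6] addr=0x7b blk=15 s=3: MISS | VC [24, 11, 23]
  [7] addr=0x58 blk=11 s=3: VC-HIT | VC [24, 15, 23]
  [8] addr=0x44 blk=8 s=0: L1-HIT | VC [24, 15, 23]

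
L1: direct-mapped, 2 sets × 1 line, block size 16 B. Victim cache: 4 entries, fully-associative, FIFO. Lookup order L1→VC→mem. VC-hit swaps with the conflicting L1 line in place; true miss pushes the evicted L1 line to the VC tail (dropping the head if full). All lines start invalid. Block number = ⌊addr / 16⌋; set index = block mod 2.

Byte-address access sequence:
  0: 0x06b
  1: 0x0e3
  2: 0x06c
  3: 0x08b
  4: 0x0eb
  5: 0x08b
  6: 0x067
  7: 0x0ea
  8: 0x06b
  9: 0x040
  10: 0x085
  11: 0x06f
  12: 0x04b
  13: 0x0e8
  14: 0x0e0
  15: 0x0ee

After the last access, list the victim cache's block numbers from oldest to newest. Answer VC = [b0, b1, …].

  [0] addr=0x6b blk=6 s=0: MISS | VC []
  [1] addr=0xe3 blk=14 s=0: MISS | VC [6]
  [2] addr=0x6c blk=6 s=0: VC-HIT | VC [14]
  [3] addr=0x8b blk=8 s=0: MISS | VC [14, 6]
  [4] addr=0xeb blk=14 s=0: VC-HIT | VC [8, 6]
  [5] addr=0x8b blk=8 s=0: VC-HIT | VC [14, 6]
  [6] addr=0x67 blk=6 s=0: VC-HIT | VC [14, 8]
  [7] addr=0xea blk=14 s=0: VC-HIT | VC [6, 8]
  [8] addr=0x6b blk=6 s=0: VC-HIT | VC [14, 8]
  [9] addr=0x40 blk=4 s=0: MISS | VC [14, 8, 6]
  [10] addr=0x85 blk=8 s=0: VC-HIT | VC [14, 4, 6]
  [11] addr=0x6f blk=6 s=0: VC-HIT | VC [14, 4, 8]
  [12] addr=0x4b blk=4 s=0: VC-HIT | VC [14, 6, 8]
  [13] addr=0xe8 blk=14 s=0: VC-HIT | VC [4, 6, 8]
  [14] addr=0xe0 blk=14 s=0: L1-HIT | VC [4, 6, 8]
  [15] addr=0xee blk=14 s=0: L1-HIT | VC [4, 6, 8]

VC = [4, 6, 8]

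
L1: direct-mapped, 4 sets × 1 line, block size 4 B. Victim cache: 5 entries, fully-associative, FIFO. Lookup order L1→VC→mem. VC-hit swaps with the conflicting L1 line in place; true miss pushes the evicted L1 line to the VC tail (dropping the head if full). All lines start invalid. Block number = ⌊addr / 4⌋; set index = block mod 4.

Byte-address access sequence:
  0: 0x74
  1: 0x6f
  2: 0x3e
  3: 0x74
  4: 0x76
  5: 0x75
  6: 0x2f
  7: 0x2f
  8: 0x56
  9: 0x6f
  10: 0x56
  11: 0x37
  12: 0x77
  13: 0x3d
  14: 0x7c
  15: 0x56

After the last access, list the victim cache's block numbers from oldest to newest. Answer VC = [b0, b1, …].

VC = [11, 27, 13, 29, 15]

  [0] addr=0x74 blk=29 s=1: MISS | VC []
  [1] addr=0x6f blk=27 s=3: MISS | VC []
  [2] addr=0x3e blk=15 s=3: MISS | VC [27]
  [3] addr=0x74 blk=29 s=1: L1-HIT | VC [27]
  [4] addr=0x76 blk=29 s=1: L1-HIT | VC [27]
  [5] addr=0x75 blk=29 s=1: L1-HIT | VC [27]
  [6] addr=0x2f blk=11 s=3: MISS | VC [27, 15]
  [7] addr=0x2f blk=11 s=3: L1-HIT | VC [27, 15]
  [8] addr=0x56 blk=21 s=1: MISS | VC [27, 15, 29]
  [9] addr=0x6f blk=27 s=3: VC-HIT | VC [11, 15, 29]
  [10] addr=0x56 blk=21 s=1: L1-HIT | VC [11, 15, 29]
  [11] addr=0x37 blk=13 s=1: MISS | VC [11, 15, 29, 21]
  [12] addr=0x77 blk=29 s=1: VC-HIT | VC [11, 15, 13, 21]
  [13] addr=0x3d blk=15 s=3: VC-HIT | VC [11, 27, 13, 21]
  [14] addr=0x7c blk=31 s=3: MISS | VC [11, 27, 13, 21, 15]
  [15] addr=0x56 blk=21 s=1: VC-HIT | VC [11, 27, 13, 29, 15]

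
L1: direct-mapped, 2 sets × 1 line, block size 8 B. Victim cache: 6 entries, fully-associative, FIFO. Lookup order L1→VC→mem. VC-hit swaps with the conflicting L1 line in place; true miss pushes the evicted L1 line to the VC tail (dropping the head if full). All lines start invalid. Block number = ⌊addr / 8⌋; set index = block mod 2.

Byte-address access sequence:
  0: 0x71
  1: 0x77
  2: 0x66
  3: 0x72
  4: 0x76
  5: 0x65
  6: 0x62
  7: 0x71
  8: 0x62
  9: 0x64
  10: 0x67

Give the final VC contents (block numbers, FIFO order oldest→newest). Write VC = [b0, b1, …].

VC = [14]

#0 0x71→b14/s0 MISS; vc=[]
#1 0x77→b14/s0 L1-HIT; vc=[]
#2 0x66→b12/s0 MISS; vc=[14]
#3 0x72→b14/s0 VC-HIT; vc=[12]
#4 0x76→b14/s0 L1-HIT; vc=[12]
#5 0x65→b12/s0 VC-HIT; vc=[14]
#6 0x62→b12/s0 L1-HIT; vc=[14]
#7 0x71→b14/s0 VC-HIT; vc=[12]
#8 0x62→b12/s0 VC-HIT; vc=[14]
#9 0x64→b12/s0 L1-HIT; vc=[14]
#10 0x67→b12/s0 L1-HIT; vc=[14]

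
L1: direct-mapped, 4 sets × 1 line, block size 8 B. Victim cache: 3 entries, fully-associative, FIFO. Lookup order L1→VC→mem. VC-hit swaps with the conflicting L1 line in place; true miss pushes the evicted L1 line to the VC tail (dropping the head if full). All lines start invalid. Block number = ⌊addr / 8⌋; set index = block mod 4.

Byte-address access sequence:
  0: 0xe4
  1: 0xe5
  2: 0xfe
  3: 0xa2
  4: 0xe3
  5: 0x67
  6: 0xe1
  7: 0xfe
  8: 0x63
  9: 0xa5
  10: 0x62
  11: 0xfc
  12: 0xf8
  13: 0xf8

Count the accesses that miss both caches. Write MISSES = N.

MISSES = 4

  [0] addr=0xe4 blk=28 s=0: MISS | VC []
  [1] addr=0xe5 blk=28 s=0: L1-HIT | VC []
  [2] addr=0xfe blk=31 s=3: MISS | VC []
  [3] addr=0xa2 blk=20 s=0: MISS | VC [28]
  [4] addr=0xe3 blk=28 s=0: VC-HIT | VC [20]
  [5] addr=0x67 blk=12 s=0: MISS | VC [20, 28]
  [6] addr=0xe1 blk=28 s=0: VC-HIT | VC [20, 12]
  [7] addr=0xfe blk=31 s=3: L1-HIT | VC [20, 12]
  [8] addr=0x63 blk=12 s=0: VC-HIT | VC [20, 28]
  [9] addr=0xa5 blk=20 s=0: VC-HIT | VC [12, 28]
  [10] addr=0x62 blk=12 s=0: VC-HIT | VC [20, 28]
  [11] addr=0xfc blk=31 s=3: L1-HIT | VC [20, 28]
  [12] addr=0xf8 blk=31 s=3: L1-HIT | VC [20, 28]
  [13] addr=0xf8 blk=31 s=3: L1-HIT | VC [20, 28]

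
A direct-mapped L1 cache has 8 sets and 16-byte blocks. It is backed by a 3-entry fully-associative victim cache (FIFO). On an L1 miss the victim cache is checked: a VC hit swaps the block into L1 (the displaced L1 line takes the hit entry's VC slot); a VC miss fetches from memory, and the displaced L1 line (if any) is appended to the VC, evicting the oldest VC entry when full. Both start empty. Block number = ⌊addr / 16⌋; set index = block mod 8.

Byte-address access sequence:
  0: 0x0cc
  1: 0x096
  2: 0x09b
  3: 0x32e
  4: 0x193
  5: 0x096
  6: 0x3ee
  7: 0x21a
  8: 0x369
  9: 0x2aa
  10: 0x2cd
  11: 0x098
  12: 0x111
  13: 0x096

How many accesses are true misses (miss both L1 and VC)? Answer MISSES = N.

#0 0xcc→b12/s4 MISS; vc=[]
#1 0x96→b9/s1 MISS; vc=[]
#2 0x9b→b9/s1 L1-HIT; vc=[]
#3 0x32e→b50/s2 MISS; vc=[]
#4 0x193→b25/s1 MISS; vc=[9]
#5 0x96→b9/s1 VC-HIT; vc=[25]
#6 0x3ee→b62/s6 MISS; vc=[25]
#7 0x21a→b33/s1 MISS; vc=[25,9]
#8 0x369→b54/s6 MISS; vc=[25,9,62]
#9 0x2aa→b42/s2 MISS; vc=[9,62,50]
#10 0x2cd→b44/s4 MISS; vc=[62,50,12]
#11 0x98→b9/s1 MISS; vc=[50,12,33]
#12 0x111→b17/s1 MISS; vc=[12,33,9]
#13 0x96→b9/s1 VC-HIT; vc=[12,33,17]

MISSES = 11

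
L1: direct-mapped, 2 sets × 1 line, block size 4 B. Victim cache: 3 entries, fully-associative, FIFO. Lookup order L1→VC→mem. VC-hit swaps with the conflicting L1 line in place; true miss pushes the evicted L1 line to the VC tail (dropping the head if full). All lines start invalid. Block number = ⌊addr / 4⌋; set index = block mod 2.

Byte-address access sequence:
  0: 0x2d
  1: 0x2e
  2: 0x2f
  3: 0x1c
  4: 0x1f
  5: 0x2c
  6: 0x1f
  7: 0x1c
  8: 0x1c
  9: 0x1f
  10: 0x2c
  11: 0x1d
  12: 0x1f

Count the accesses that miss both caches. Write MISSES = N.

0: 0x2d (blk 11, set 1) → MISS  vc=[]
1: 0x2e (blk 11, set 1) → L1-HIT  vc=[]
2: 0x2f (blk 11, set 1) → L1-HIT  vc=[]
3: 0x1c (blk 7, set 1) → MISS  vc=[11]
4: 0x1f (blk 7, set 1) → L1-HIT  vc=[11]
5: 0x2c (blk 11, set 1) → VC-HIT  vc=[7]
6: 0x1f (blk 7, set 1) → VC-HIT  vc=[11]
7: 0x1c (blk 7, set 1) → L1-HIT  vc=[11]
8: 0x1c (blk 7, set 1) → L1-HIT  vc=[11]
9: 0x1f (blk 7, set 1) → L1-HIT  vc=[11]
10: 0x2c (blk 11, set 1) → VC-HIT  vc=[7]
11: 0x1d (blk 7, set 1) → VC-HIT  vc=[11]
12: 0x1f (blk 7, set 1) → L1-HIT  vc=[11]

MISSES = 2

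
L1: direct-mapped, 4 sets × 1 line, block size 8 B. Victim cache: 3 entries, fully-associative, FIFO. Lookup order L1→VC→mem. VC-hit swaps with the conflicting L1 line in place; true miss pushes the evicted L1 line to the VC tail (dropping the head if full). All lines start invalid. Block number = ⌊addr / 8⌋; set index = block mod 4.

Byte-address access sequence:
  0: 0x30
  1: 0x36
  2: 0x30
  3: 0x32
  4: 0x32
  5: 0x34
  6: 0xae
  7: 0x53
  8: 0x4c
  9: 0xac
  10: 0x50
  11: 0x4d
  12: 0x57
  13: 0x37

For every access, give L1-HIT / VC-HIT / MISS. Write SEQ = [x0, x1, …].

SEQ = [MISS, L1-HIT, L1-HIT, L1-HIT, L1-HIT, L1-HIT, MISS, MISS, MISS, VC-HIT, L1-HIT, VC-HIT, L1-HIT, VC-HIT]

#0 0x30→b6/s2 MISS; vc=[]
#1 0x36→b6/s2 L1-HIT; vc=[]
#2 0x30→b6/s2 L1-HIT; vc=[]
#3 0x32→b6/s2 L1-HIT; vc=[]
#4 0x32→b6/s2 L1-HIT; vc=[]
#5 0x34→b6/s2 L1-HIT; vc=[]
#6 0xae→b21/s1 MISS; vc=[]
#7 0x53→b10/s2 MISS; vc=[6]
#8 0x4c→b9/s1 MISS; vc=[6,21]
#9 0xac→b21/s1 VC-HIT; vc=[6,9]
#10 0x50→b10/s2 L1-HIT; vc=[6,9]
#11 0x4d→b9/s1 VC-HIT; vc=[6,21]
#12 0x57→b10/s2 L1-HIT; vc=[6,21]
#13 0x37→b6/s2 VC-HIT; vc=[10,21]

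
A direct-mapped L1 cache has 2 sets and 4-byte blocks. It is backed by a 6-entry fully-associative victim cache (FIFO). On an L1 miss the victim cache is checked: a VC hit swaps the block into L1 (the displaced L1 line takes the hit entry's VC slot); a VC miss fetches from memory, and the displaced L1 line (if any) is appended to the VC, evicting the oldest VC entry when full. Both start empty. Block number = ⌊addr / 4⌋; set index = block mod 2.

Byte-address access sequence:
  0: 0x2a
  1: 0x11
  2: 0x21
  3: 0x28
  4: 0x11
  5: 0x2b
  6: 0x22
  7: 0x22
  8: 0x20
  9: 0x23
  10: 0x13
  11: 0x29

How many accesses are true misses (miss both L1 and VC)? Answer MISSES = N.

MISSES = 3

0: 0x2a (blk 10, set 0) → MISS  vc=[]
1: 0x11 (blk 4, set 0) → MISS  vc=[10]
2: 0x21 (blk 8, set 0) → MISS  vc=[10, 4]
3: 0x28 (blk 10, set 0) → VC-HIT  vc=[8, 4]
4: 0x11 (blk 4, set 0) → VC-HIT  vc=[8, 10]
5: 0x2b (blk 10, set 0) → VC-HIT  vc=[8, 4]
6: 0x22 (blk 8, set 0) → VC-HIT  vc=[10, 4]
7: 0x22 (blk 8, set 0) → L1-HIT  vc=[10, 4]
8: 0x20 (blk 8, set 0) → L1-HIT  vc=[10, 4]
9: 0x23 (blk 8, set 0) → L1-HIT  vc=[10, 4]
10: 0x13 (blk 4, set 0) → VC-HIT  vc=[10, 8]
11: 0x29 (blk 10, set 0) → VC-HIT  vc=[4, 8]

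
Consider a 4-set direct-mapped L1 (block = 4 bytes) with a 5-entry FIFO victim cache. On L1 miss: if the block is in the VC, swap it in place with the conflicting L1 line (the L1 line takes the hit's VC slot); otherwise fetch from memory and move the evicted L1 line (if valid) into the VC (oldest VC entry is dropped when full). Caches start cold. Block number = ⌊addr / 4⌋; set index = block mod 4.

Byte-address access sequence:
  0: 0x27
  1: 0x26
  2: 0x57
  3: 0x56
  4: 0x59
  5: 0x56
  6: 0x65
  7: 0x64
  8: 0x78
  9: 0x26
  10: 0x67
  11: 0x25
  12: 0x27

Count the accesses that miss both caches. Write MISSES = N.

MISSES = 5

#0 0x27→b9/s1 MISS; vc=[]
#1 0x26→b9/s1 L1-HIT; vc=[]
#2 0x57→b21/s1 MISS; vc=[9]
#3 0x56→b21/s1 L1-HIT; vc=[9]
#4 0x59→b22/s2 MISS; vc=[9]
#5 0x56→b21/s1 L1-HIT; vc=[9]
#6 0x65→b25/s1 MISS; vc=[9,21]
#7 0x64→b25/s1 L1-HIT; vc=[9,21]
#8 0x78→b30/s2 MISS; vc=[9,21,22]
#9 0x26→b9/s1 VC-HIT; vc=[25,21,22]
#10 0x67→b25/s1 VC-HIT; vc=[9,21,22]
#11 0x25→b9/s1 VC-HIT; vc=[25,21,22]
#12 0x27→b9/s1 L1-HIT; vc=[25,21,22]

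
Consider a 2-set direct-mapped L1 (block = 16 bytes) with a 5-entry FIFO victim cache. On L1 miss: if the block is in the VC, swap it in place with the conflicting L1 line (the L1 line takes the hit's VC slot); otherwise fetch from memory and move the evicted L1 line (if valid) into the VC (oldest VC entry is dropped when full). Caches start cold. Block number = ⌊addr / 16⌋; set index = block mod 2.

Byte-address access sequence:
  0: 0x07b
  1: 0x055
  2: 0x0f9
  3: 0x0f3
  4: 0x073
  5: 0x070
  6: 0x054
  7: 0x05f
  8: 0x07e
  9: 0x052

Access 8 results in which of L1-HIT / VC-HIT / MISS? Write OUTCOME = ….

OUTCOME = VC-HIT

0: 0x7b (blk 7, set 1) → MISS  vc=[]
1: 0x55 (blk 5, set 1) → MISS  vc=[7]
2: 0xf9 (blk 15, set 1) → MISS  vc=[7, 5]
3: 0xf3 (blk 15, set 1) → L1-HIT  vc=[7, 5]
4: 0x73 (blk 7, set 1) → VC-HIT  vc=[15, 5]
5: 0x70 (blk 7, set 1) → L1-HIT  vc=[15, 5]
6: 0x54 (blk 5, set 1) → VC-HIT  vc=[15, 7]
7: 0x5f (blk 5, set 1) → L1-HIT  vc=[15, 7]
8: 0x7e (blk 7, set 1) → VC-HIT  vc=[15, 5]
9: 0x52 (blk 5, set 1) → VC-HIT  vc=[15, 7]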